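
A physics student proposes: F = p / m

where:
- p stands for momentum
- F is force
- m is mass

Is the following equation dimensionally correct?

No

p (momentum) has dimensions [L M T^-1].
F (force) has dimensions [L M T^-2].
m (mass) has dimensions [M].

Left side: [L M T^-2]
Right side: [L T^-1]

The two sides have different dimensions, so the equation is NOT dimensionally consistent.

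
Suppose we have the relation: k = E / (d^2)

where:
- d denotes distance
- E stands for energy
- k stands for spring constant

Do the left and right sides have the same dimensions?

Yes

d (distance) has dimensions [L].
E (energy) has dimensions [L^2 M T^-2].
k (spring constant) has dimensions [M T^-2].

Left side: [M T^-2]
Right side: [M T^-2]

Both sides have the same dimensions, so the equation is dimensionally consistent.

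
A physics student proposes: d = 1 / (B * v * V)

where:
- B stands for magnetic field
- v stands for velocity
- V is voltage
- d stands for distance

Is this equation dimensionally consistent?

No

B (magnetic field) has dimensions [I^-1 M T^-2].
v (velocity) has dimensions [L T^-1].
V (voltage) has dimensions [I^-1 L^2 M T^-3].
d (distance) has dimensions [L].

Left side: [L]
Right side: [I^2 L^-3 M^-2 T^6]

The two sides have different dimensions, so the equation is NOT dimensionally consistent.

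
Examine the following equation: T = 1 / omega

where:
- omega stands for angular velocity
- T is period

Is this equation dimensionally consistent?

Yes

omega (angular velocity) has dimensions [T^-1].
T (period) has dimensions [T].

Left side: [T]
Right side: [T]

Both sides have the same dimensions, so the equation is dimensionally consistent.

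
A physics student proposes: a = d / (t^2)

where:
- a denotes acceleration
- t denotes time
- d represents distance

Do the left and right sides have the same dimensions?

Yes

a (acceleration) has dimensions [L T^-2].
t (time) has dimensions [T].
d (distance) has dimensions [L].

Left side: [L T^-2]
Right side: [L T^-2]

Both sides have the same dimensions, so the equation is dimensionally consistent.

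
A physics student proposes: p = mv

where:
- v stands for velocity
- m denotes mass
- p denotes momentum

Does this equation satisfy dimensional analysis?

Yes

v (velocity) has dimensions [L T^-1].
m (mass) has dimensions [M].
p (momentum) has dimensions [L M T^-1].

Left side: [L M T^-1]
Right side: [L M T^-1]

Both sides have the same dimensions, so the equation is dimensionally consistent.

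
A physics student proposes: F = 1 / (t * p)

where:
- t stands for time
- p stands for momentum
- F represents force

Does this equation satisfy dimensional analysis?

No

t (time) has dimensions [T].
p (momentum) has dimensions [L M T^-1].
F (force) has dimensions [L M T^-2].

Left side: [L M T^-2]
Right side: [L^-1 M^-1]

The two sides have different dimensions, so the equation is NOT dimensionally consistent.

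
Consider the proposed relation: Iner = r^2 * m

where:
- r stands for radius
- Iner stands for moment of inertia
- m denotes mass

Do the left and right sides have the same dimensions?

Yes

r (radius) has dimensions [L].
Iner (moment of inertia) has dimensions [L^2 M].
m (mass) has dimensions [M].

Left side: [L^2 M]
Right side: [L^2 M]

Both sides have the same dimensions, so the equation is dimensionally consistent.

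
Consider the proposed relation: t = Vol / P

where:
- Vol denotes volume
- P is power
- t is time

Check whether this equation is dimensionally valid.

No

Vol (volume) has dimensions [L^3].
P (power) has dimensions [L^2 M T^-3].
t (time) has dimensions [T].

Left side: [T]
Right side: [L M^-1 T^3]

The two sides have different dimensions, so the equation is NOT dimensionally consistent.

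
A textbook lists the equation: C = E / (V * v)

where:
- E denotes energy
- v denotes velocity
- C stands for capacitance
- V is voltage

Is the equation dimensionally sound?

No

E (energy) has dimensions [L^2 M T^-2].
v (velocity) has dimensions [L T^-1].
C (capacitance) has dimensions [I^2 L^-2 M^-1 T^4].
V (voltage) has dimensions [I^-1 L^2 M T^-3].

Left side: [I^2 L^-2 M^-1 T^4]
Right side: [I L^-1 T^2]

The two sides have different dimensions, so the equation is NOT dimensionally consistent.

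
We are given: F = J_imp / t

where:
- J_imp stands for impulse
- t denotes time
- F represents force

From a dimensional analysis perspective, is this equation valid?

Yes

J_imp (impulse) has dimensions [L M T^-1].
t (time) has dimensions [T].
F (force) has dimensions [L M T^-2].

Left side: [L M T^-2]
Right side: [L M T^-2]

Both sides have the same dimensions, so the equation is dimensionally consistent.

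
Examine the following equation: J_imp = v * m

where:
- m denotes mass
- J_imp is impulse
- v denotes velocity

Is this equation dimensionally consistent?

Yes

m (mass) has dimensions [M].
J_imp (impulse) has dimensions [L M T^-1].
v (velocity) has dimensions [L T^-1].

Left side: [L M T^-1]
Right side: [L M T^-1]

Both sides have the same dimensions, so the equation is dimensionally consistent.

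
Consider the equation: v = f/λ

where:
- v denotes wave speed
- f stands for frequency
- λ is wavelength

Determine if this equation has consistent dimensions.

No

v (wave speed) has dimensions [L T^-1].
f (frequency) has dimensions [T^-1].
λ (wavelength) has dimensions [L].

Left side: [L T^-1]
Right side: [L^-1 T^-1]

The two sides have different dimensions, so the equation is NOT dimensionally consistent.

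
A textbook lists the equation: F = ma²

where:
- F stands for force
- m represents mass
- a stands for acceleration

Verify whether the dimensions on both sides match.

No

F (force) has dimensions [L M T^-2].
m (mass) has dimensions [M].
a (acceleration) has dimensions [L T^-2].

Left side: [L M T^-2]
Right side: [L^2 M T^-4]

The two sides have different dimensions, so the equation is NOT dimensionally consistent.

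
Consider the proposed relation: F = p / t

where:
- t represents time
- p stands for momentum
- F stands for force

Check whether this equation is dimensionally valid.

Yes

t (time) has dimensions [T].
p (momentum) has dimensions [L M T^-1].
F (force) has dimensions [L M T^-2].

Left side: [L M T^-2]
Right side: [L M T^-2]

Both sides have the same dimensions, so the equation is dimensionally consistent.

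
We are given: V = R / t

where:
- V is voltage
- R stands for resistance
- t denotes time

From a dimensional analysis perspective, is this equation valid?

No

V (voltage) has dimensions [I^-1 L^2 M T^-3].
R (resistance) has dimensions [I^-2 L^2 M T^-3].
t (time) has dimensions [T].

Left side: [I^-1 L^2 M T^-3]
Right side: [I^-2 L^2 M T^-4]

The two sides have different dimensions, so the equation is NOT dimensionally consistent.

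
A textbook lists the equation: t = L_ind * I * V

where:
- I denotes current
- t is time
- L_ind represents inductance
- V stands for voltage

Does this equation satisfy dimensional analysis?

No

I (current) has dimensions [I].
t (time) has dimensions [T].
L_ind (inductance) has dimensions [I^-2 L^2 M T^-2].
V (voltage) has dimensions [I^-1 L^2 M T^-3].

Left side: [T]
Right side: [I^-2 L^4 M^2 T^-5]

The two sides have different dimensions, so the equation is NOT dimensionally consistent.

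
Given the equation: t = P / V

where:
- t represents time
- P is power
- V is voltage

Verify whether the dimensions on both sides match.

No

t (time) has dimensions [T].
P (power) has dimensions [L^2 M T^-3].
V (voltage) has dimensions [I^-1 L^2 M T^-3].

Left side: [T]
Right side: [I]

The two sides have different dimensions, so the equation is NOT dimensionally consistent.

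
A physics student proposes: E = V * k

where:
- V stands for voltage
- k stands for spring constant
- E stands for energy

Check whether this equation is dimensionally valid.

No

V (voltage) has dimensions [I^-1 L^2 M T^-3].
k (spring constant) has dimensions [M T^-2].
E (energy) has dimensions [L^2 M T^-2].

Left side: [L^2 M T^-2]
Right side: [I^-1 L^2 M^2 T^-5]

The two sides have different dimensions, so the equation is NOT dimensionally consistent.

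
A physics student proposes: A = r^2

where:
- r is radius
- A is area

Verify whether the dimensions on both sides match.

Yes

r (radius) has dimensions [L].
A (area) has dimensions [L^2].

Left side: [L^2]
Right side: [L^2]

Both sides have the same dimensions, so the equation is dimensionally consistent.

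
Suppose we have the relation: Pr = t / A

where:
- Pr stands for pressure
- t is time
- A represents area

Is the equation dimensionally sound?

No

Pr (pressure) has dimensions [L^-1 M T^-2].
t (time) has dimensions [T].
A (area) has dimensions [L^2].

Left side: [L^-1 M T^-2]
Right side: [L^-2 T]

The two sides have different dimensions, so the equation is NOT dimensionally consistent.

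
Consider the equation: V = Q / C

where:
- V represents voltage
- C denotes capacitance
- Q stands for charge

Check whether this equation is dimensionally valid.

Yes

V (voltage) has dimensions [I^-1 L^2 M T^-3].
C (capacitance) has dimensions [I^2 L^-2 M^-1 T^4].
Q (charge) has dimensions [I T].

Left side: [I^-1 L^2 M T^-3]
Right side: [I^-1 L^2 M T^-3]

Both sides have the same dimensions, so the equation is dimensionally consistent.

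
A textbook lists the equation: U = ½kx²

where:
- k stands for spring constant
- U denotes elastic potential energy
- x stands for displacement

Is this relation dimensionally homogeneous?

Yes

k (spring constant) has dimensions [M T^-2].
U (elastic potential energy) has dimensions [L^2 M T^-2].
x (displacement) has dimensions [L].

Left side: [L^2 M T^-2]
Right side: [L^2 M T^-2]

Both sides have the same dimensions, so the equation is dimensionally consistent.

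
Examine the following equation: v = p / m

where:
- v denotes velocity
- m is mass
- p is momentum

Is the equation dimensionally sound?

Yes

v (velocity) has dimensions [L T^-1].
m (mass) has dimensions [M].
p (momentum) has dimensions [L M T^-1].

Left side: [L T^-1]
Right side: [L T^-1]

Both sides have the same dimensions, so the equation is dimensionally consistent.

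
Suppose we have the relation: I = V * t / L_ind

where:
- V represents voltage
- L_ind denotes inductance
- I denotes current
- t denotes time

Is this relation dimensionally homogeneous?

Yes

V (voltage) has dimensions [I^-1 L^2 M T^-3].
L_ind (inductance) has dimensions [I^-2 L^2 M T^-2].
I (current) has dimensions [I].
t (time) has dimensions [T].

Left side: [I]
Right side: [I]

Both sides have the same dimensions, so the equation is dimensionally consistent.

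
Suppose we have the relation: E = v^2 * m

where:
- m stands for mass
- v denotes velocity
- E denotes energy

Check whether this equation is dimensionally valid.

Yes

m (mass) has dimensions [M].
v (velocity) has dimensions [L T^-1].
E (energy) has dimensions [L^2 M T^-2].

Left side: [L^2 M T^-2]
Right side: [L^2 M T^-2]

Both sides have the same dimensions, so the equation is dimensionally consistent.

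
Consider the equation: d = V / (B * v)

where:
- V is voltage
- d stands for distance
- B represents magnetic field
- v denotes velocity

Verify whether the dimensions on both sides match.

Yes

V (voltage) has dimensions [I^-1 L^2 M T^-3].
d (distance) has dimensions [L].
B (magnetic field) has dimensions [I^-1 M T^-2].
v (velocity) has dimensions [L T^-1].

Left side: [L]
Right side: [L]

Both sides have the same dimensions, so the equation is dimensionally consistent.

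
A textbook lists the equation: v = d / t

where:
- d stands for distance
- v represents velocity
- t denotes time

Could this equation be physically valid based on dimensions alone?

Yes

d (distance) has dimensions [L].
v (velocity) has dimensions [L T^-1].
t (time) has dimensions [T].

Left side: [L T^-1]
Right side: [L T^-1]

Both sides have the same dimensions, so the equation is dimensionally consistent.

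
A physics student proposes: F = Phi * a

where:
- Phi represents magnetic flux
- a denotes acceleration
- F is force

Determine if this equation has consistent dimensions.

No

Phi (magnetic flux) has dimensions [I^-1 L^2 M T^-2].
a (acceleration) has dimensions [L T^-2].
F (force) has dimensions [L M T^-2].

Left side: [L M T^-2]
Right side: [I^-1 L^3 M T^-4]

The two sides have different dimensions, so the equation is NOT dimensionally consistent.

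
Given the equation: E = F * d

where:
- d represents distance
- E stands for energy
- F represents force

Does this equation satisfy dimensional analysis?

Yes

d (distance) has dimensions [L].
E (energy) has dimensions [L^2 M T^-2].
F (force) has dimensions [L M T^-2].

Left side: [L^2 M T^-2]
Right side: [L^2 M T^-2]

Both sides have the same dimensions, so the equation is dimensionally consistent.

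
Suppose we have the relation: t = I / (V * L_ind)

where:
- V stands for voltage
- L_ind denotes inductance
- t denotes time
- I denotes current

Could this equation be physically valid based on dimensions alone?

No

V (voltage) has dimensions [I^-1 L^2 M T^-3].
L_ind (inductance) has dimensions [I^-2 L^2 M T^-2].
t (time) has dimensions [T].
I (current) has dimensions [I].

Left side: [T]
Right side: [I^4 L^-4 M^-2 T^5]

The two sides have different dimensions, so the equation is NOT dimensionally consistent.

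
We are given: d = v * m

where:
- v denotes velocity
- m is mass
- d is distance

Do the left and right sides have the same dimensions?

No

v (velocity) has dimensions [L T^-1].
m (mass) has dimensions [M].
d (distance) has dimensions [L].

Left side: [L]
Right side: [L M T^-1]

The two sides have different dimensions, so the equation is NOT dimensionally consistent.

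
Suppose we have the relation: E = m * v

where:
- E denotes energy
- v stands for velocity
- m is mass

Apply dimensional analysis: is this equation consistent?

No

E (energy) has dimensions [L^2 M T^-2].
v (velocity) has dimensions [L T^-1].
m (mass) has dimensions [M].

Left side: [L^2 M T^-2]
Right side: [L M T^-1]

The two sides have different dimensions, so the equation is NOT dimensionally consistent.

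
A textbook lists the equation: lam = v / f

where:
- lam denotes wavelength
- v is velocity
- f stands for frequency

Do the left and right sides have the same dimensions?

Yes

lam (wavelength) has dimensions [L].
v (velocity) has dimensions [L T^-1].
f (frequency) has dimensions [T^-1].

Left side: [L]
Right side: [L]

Both sides have the same dimensions, so the equation is dimensionally consistent.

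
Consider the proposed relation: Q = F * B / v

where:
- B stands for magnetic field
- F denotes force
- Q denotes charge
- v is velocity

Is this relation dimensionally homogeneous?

No

B (magnetic field) has dimensions [I^-1 M T^-2].
F (force) has dimensions [L M T^-2].
Q (charge) has dimensions [I T].
v (velocity) has dimensions [L T^-1].

Left side: [I T]
Right side: [I^-1 M^2 T^-3]

The two sides have different dimensions, so the equation is NOT dimensionally consistent.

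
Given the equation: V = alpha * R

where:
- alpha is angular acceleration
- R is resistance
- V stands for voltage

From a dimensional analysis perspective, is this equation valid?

No

alpha (angular acceleration) has dimensions [T^-2].
R (resistance) has dimensions [I^-2 L^2 M T^-3].
V (voltage) has dimensions [I^-1 L^2 M T^-3].

Left side: [I^-1 L^2 M T^-3]
Right side: [I^-2 L^2 M T^-5]

The two sides have different dimensions, so the equation is NOT dimensionally consistent.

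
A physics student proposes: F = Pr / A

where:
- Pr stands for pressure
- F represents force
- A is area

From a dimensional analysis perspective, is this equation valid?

No

Pr (pressure) has dimensions [L^-1 M T^-2].
F (force) has dimensions [L M T^-2].
A (area) has dimensions [L^2].

Left side: [L M T^-2]
Right side: [L^-3 M T^-2]

The two sides have different dimensions, so the equation is NOT dimensionally consistent.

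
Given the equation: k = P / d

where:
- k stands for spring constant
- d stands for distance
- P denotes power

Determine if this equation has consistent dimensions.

No

k (spring constant) has dimensions [M T^-2].
d (distance) has dimensions [L].
P (power) has dimensions [L^2 M T^-3].

Left side: [M T^-2]
Right side: [L M T^-3]

The two sides have different dimensions, so the equation is NOT dimensionally consistent.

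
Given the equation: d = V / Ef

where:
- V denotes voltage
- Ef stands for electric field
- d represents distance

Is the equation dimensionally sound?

Yes

V (voltage) has dimensions [I^-1 L^2 M T^-3].
Ef (electric field) has dimensions [I^-1 L M T^-3].
d (distance) has dimensions [L].

Left side: [L]
Right side: [L]

Both sides have the same dimensions, so the equation is dimensionally consistent.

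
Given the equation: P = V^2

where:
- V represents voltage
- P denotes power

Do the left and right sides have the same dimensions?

No

V (voltage) has dimensions [I^-1 L^2 M T^-3].
P (power) has dimensions [L^2 M T^-3].

Left side: [L^2 M T^-3]
Right side: [I^-2 L^4 M^2 T^-6]

The two sides have different dimensions, so the equation is NOT dimensionally consistent.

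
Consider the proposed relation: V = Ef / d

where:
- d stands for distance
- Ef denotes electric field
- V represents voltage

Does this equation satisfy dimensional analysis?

No

d (distance) has dimensions [L].
Ef (electric field) has dimensions [I^-1 L M T^-3].
V (voltage) has dimensions [I^-1 L^2 M T^-3].

Left side: [I^-1 L^2 M T^-3]
Right side: [I^-1 M T^-3]

The two sides have different dimensions, so the equation is NOT dimensionally consistent.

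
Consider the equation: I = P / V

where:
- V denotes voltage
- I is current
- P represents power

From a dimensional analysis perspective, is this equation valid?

Yes

V (voltage) has dimensions [I^-1 L^2 M T^-3].
I (current) has dimensions [I].
P (power) has dimensions [L^2 M T^-3].

Left side: [I]
Right side: [I]

Both sides have the same dimensions, so the equation is dimensionally consistent.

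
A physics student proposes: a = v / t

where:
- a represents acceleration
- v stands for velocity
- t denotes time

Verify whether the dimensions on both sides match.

Yes

a (acceleration) has dimensions [L T^-2].
v (velocity) has dimensions [L T^-1].
t (time) has dimensions [T].

Left side: [L T^-2]
Right side: [L T^-2]

Both sides have the same dimensions, so the equation is dimensionally consistent.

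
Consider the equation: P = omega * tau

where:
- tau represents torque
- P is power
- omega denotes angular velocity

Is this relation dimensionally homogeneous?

Yes

tau (torque) has dimensions [L^2 M T^-2].
P (power) has dimensions [L^2 M T^-3].
omega (angular velocity) has dimensions [T^-1].

Left side: [L^2 M T^-3]
Right side: [L^2 M T^-3]

Both sides have the same dimensions, so the equation is dimensionally consistent.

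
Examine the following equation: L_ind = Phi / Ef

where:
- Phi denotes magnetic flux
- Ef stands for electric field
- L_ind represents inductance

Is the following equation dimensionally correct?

No

Phi (magnetic flux) has dimensions [I^-1 L^2 M T^-2].
Ef (electric field) has dimensions [I^-1 L M T^-3].
L_ind (inductance) has dimensions [I^-2 L^2 M T^-2].

Left side: [I^-2 L^2 M T^-2]
Right side: [L T]

The two sides have different dimensions, so the equation is NOT dimensionally consistent.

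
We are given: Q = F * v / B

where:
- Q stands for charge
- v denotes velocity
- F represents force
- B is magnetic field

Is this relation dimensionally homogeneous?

No

Q (charge) has dimensions [I T].
v (velocity) has dimensions [L T^-1].
F (force) has dimensions [L M T^-2].
B (magnetic field) has dimensions [I^-1 M T^-2].

Left side: [I T]
Right side: [I L^2 T^-1]

The two sides have different dimensions, so the equation is NOT dimensionally consistent.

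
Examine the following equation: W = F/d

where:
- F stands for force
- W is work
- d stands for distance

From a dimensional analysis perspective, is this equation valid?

No

F (force) has dimensions [L M T^-2].
W (work) has dimensions [L^2 M T^-2].
d (distance) has dimensions [L].

Left side: [L^2 M T^-2]
Right side: [M T^-2]

The two sides have different dimensions, so the equation is NOT dimensionally consistent.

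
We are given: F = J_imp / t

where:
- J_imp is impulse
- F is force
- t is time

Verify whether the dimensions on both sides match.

Yes

J_imp (impulse) has dimensions [L M T^-1].
F (force) has dimensions [L M T^-2].
t (time) has dimensions [T].

Left side: [L M T^-2]
Right side: [L M T^-2]

Both sides have the same dimensions, so the equation is dimensionally consistent.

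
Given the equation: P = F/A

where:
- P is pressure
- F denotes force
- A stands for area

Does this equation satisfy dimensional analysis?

Yes

P (pressure) has dimensions [L^-1 M T^-2].
F (force) has dimensions [L M T^-2].
A (area) has dimensions [L^2].

Left side: [L^-1 M T^-2]
Right side: [L^-1 M T^-2]

Both sides have the same dimensions, so the equation is dimensionally consistent.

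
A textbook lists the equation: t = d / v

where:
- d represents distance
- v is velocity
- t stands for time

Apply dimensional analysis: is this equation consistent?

Yes

d (distance) has dimensions [L].
v (velocity) has dimensions [L T^-1].
t (time) has dimensions [T].

Left side: [T]
Right side: [T]

Both sides have the same dimensions, so the equation is dimensionally consistent.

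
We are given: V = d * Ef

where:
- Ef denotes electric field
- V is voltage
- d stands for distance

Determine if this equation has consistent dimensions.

Yes

Ef (electric field) has dimensions [I^-1 L M T^-3].
V (voltage) has dimensions [I^-1 L^2 M T^-3].
d (distance) has dimensions [L].

Left side: [I^-1 L^2 M T^-3]
Right side: [I^-1 L^2 M T^-3]

Both sides have the same dimensions, so the equation is dimensionally consistent.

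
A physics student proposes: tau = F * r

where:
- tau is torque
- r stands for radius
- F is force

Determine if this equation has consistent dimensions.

Yes

tau (torque) has dimensions [L^2 M T^-2].
r (radius) has dimensions [L].
F (force) has dimensions [L M T^-2].

Left side: [L^2 M T^-2]
Right side: [L^2 M T^-2]

Both sides have the same dimensions, so the equation is dimensionally consistent.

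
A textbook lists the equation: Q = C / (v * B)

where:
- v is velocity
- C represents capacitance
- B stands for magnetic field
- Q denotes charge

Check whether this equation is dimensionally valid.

No

v (velocity) has dimensions [L T^-1].
C (capacitance) has dimensions [I^2 L^-2 M^-1 T^4].
B (magnetic field) has dimensions [I^-1 M T^-2].
Q (charge) has dimensions [I T].

Left side: [I T]
Right side: [I^3 L^-3 M^-2 T^7]

The two sides have different dimensions, so the equation is NOT dimensionally consistent.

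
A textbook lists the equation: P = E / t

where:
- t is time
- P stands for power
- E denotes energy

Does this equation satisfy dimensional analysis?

Yes

t (time) has dimensions [T].
P (power) has dimensions [L^2 M T^-3].
E (energy) has dimensions [L^2 M T^-2].

Left side: [L^2 M T^-3]
Right side: [L^2 M T^-3]

Both sides have the same dimensions, so the equation is dimensionally consistent.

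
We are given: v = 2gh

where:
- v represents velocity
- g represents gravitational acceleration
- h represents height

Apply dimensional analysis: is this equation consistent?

No

v (velocity) has dimensions [L T^-1].
g (gravitational acceleration) has dimensions [L T^-2].
h (height) has dimensions [L].

Left side: [L T^-1]
Right side: [L^2 T^-2]

The two sides have different dimensions, so the equation is NOT dimensionally consistent.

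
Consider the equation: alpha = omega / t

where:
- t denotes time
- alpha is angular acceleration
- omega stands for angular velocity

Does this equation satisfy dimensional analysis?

Yes

t (time) has dimensions [T].
alpha (angular acceleration) has dimensions [T^-2].
omega (angular velocity) has dimensions [T^-1].

Left side: [T^-2]
Right side: [T^-2]

Both sides have the same dimensions, so the equation is dimensionally consistent.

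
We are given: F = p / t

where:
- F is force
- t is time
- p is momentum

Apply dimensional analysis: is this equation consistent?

Yes

F (force) has dimensions [L M T^-2].
t (time) has dimensions [T].
p (momentum) has dimensions [L M T^-1].

Left side: [L M T^-2]
Right side: [L M T^-2]

Both sides have the same dimensions, so the equation is dimensionally consistent.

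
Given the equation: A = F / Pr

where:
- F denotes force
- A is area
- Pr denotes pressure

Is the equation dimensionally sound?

Yes

F (force) has dimensions [L M T^-2].
A (area) has dimensions [L^2].
Pr (pressure) has dimensions [L^-1 M T^-2].

Left side: [L^2]
Right side: [L^2]

Both sides have the same dimensions, so the equation is dimensionally consistent.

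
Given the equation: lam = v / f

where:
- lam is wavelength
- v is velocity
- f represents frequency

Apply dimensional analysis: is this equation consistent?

Yes

lam (wavelength) has dimensions [L].
v (velocity) has dimensions [L T^-1].
f (frequency) has dimensions [T^-1].

Left side: [L]
Right side: [L]

Both sides have the same dimensions, so the equation is dimensionally consistent.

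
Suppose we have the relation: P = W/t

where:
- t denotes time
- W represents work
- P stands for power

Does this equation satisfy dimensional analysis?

Yes

t (time) has dimensions [T].
W (work) has dimensions [L^2 M T^-2].
P (power) has dimensions [L^2 M T^-3].

Left side: [L^2 M T^-3]
Right side: [L^2 M T^-3]

Both sides have the same dimensions, so the equation is dimensionally consistent.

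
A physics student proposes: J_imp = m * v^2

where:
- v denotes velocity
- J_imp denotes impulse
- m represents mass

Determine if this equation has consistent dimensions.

No

v (velocity) has dimensions [L T^-1].
J_imp (impulse) has dimensions [L M T^-1].
m (mass) has dimensions [M].

Left side: [L M T^-1]
Right side: [L^2 M T^-2]

The two sides have different dimensions, so the equation is NOT dimensionally consistent.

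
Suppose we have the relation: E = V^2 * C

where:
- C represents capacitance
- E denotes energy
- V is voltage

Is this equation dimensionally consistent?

Yes

C (capacitance) has dimensions [I^2 L^-2 M^-1 T^4].
E (energy) has dimensions [L^2 M T^-2].
V (voltage) has dimensions [I^-1 L^2 M T^-3].

Left side: [L^2 M T^-2]
Right side: [L^2 M T^-2]

Both sides have the same dimensions, so the equation is dimensionally consistent.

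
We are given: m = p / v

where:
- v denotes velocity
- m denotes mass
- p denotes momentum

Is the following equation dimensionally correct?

Yes

v (velocity) has dimensions [L T^-1].
m (mass) has dimensions [M].
p (momentum) has dimensions [L M T^-1].

Left side: [M]
Right side: [M]

Both sides have the same dimensions, so the equation is dimensionally consistent.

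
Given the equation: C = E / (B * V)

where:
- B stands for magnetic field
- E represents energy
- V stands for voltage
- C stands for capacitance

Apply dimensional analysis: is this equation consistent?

No

B (magnetic field) has dimensions [I^-1 M T^-2].
E (energy) has dimensions [L^2 M T^-2].
V (voltage) has dimensions [I^-1 L^2 M T^-3].
C (capacitance) has dimensions [I^2 L^-2 M^-1 T^4].

Left side: [I^2 L^-2 M^-1 T^4]
Right side: [I^2 M^-1 T^3]

The two sides have different dimensions, so the equation is NOT dimensionally consistent.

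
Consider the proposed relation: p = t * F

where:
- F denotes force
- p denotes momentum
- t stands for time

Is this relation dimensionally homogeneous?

Yes

F (force) has dimensions [L M T^-2].
p (momentum) has dimensions [L M T^-1].
t (time) has dimensions [T].

Left side: [L M T^-1]
Right side: [L M T^-1]

Both sides have the same dimensions, so the equation is dimensionally consistent.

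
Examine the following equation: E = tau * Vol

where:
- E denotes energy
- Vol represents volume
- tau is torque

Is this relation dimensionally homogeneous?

No

E (energy) has dimensions [L^2 M T^-2].
Vol (volume) has dimensions [L^3].
tau (torque) has dimensions [L^2 M T^-2].

Left side: [L^2 M T^-2]
Right side: [L^5 M T^-2]

The two sides have different dimensions, so the equation is NOT dimensionally consistent.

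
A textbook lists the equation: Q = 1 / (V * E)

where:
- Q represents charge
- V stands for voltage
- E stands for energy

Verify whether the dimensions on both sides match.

No

Q (charge) has dimensions [I T].
V (voltage) has dimensions [I^-1 L^2 M T^-3].
E (energy) has dimensions [L^2 M T^-2].

Left side: [I T]
Right side: [I L^-4 M^-2 T^5]

The two sides have different dimensions, so the equation is NOT dimensionally consistent.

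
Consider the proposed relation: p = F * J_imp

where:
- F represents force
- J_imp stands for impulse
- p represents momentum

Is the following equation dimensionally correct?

No

F (force) has dimensions [L M T^-2].
J_imp (impulse) has dimensions [L M T^-1].
p (momentum) has dimensions [L M T^-1].

Left side: [L M T^-1]
Right side: [L^2 M^2 T^-3]

The two sides have different dimensions, so the equation is NOT dimensionally consistent.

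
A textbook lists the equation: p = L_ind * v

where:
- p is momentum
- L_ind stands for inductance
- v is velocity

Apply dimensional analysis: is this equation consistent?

No

p (momentum) has dimensions [L M T^-1].
L_ind (inductance) has dimensions [I^-2 L^2 M T^-2].
v (velocity) has dimensions [L T^-1].

Left side: [L M T^-1]
Right side: [I^-2 L^3 M T^-3]

The two sides have different dimensions, so the equation is NOT dimensionally consistent.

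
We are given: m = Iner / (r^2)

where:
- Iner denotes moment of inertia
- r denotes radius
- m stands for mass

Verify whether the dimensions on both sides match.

Yes

Iner (moment of inertia) has dimensions [L^2 M].
r (radius) has dimensions [L].
m (mass) has dimensions [M].

Left side: [M]
Right side: [M]

Both sides have the same dimensions, so the equation is dimensionally consistent.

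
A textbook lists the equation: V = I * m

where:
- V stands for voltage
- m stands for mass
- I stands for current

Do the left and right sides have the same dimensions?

No

V (voltage) has dimensions [I^-1 L^2 M T^-3].
m (mass) has dimensions [M].
I (current) has dimensions [I].

Left side: [I^-1 L^2 M T^-3]
Right side: [I M]

The two sides have different dimensions, so the equation is NOT dimensionally consistent.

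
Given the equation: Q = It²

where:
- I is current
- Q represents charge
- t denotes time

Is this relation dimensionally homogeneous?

No

I (current) has dimensions [I].
Q (charge) has dimensions [I T].
t (time) has dimensions [T].

Left side: [I T]
Right side: [I T^2]

The two sides have different dimensions, so the equation is NOT dimensionally consistent.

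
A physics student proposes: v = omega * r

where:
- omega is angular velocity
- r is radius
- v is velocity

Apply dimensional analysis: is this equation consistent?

Yes

omega (angular velocity) has dimensions [T^-1].
r (radius) has dimensions [L].
v (velocity) has dimensions [L T^-1].

Left side: [L T^-1]
Right side: [L T^-1]

Both sides have the same dimensions, so the equation is dimensionally consistent.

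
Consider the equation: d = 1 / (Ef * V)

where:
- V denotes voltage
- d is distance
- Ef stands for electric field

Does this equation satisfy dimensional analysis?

No

V (voltage) has dimensions [I^-1 L^2 M T^-3].
d (distance) has dimensions [L].
Ef (electric field) has dimensions [I^-1 L M T^-3].

Left side: [L]
Right side: [I^2 L^-3 M^-2 T^6]

The two sides have different dimensions, so the equation is NOT dimensionally consistent.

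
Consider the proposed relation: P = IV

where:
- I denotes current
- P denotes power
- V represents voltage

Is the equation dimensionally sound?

Yes

I (current) has dimensions [I].
P (power) has dimensions [L^2 M T^-3].
V (voltage) has dimensions [I^-1 L^2 M T^-3].

Left side: [L^2 M T^-3]
Right side: [L^2 M T^-3]

Both sides have the same dimensions, so the equation is dimensionally consistent.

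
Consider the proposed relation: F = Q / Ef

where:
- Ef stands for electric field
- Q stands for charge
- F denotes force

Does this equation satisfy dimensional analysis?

No

Ef (electric field) has dimensions [I^-1 L M T^-3].
Q (charge) has dimensions [I T].
F (force) has dimensions [L M T^-2].

Left side: [L M T^-2]
Right side: [I^2 L^-1 M^-1 T^4]

The two sides have different dimensions, so the equation is NOT dimensionally consistent.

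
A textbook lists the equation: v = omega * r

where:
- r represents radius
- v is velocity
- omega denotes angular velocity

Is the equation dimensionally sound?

Yes

r (radius) has dimensions [L].
v (velocity) has dimensions [L T^-1].
omega (angular velocity) has dimensions [T^-1].

Left side: [L T^-1]
Right side: [L T^-1]

Both sides have the same dimensions, so the equation is dimensionally consistent.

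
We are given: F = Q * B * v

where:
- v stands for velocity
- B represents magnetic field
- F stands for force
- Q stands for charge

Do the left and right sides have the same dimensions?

Yes

v (velocity) has dimensions [L T^-1].
B (magnetic field) has dimensions [I^-1 M T^-2].
F (force) has dimensions [L M T^-2].
Q (charge) has dimensions [I T].

Left side: [L M T^-2]
Right side: [L M T^-2]

Both sides have the same dimensions, so the equation is dimensionally consistent.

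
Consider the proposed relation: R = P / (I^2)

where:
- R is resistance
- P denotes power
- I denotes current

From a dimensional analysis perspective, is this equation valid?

Yes

R (resistance) has dimensions [I^-2 L^2 M T^-3].
P (power) has dimensions [L^2 M T^-3].
I (current) has dimensions [I].

Left side: [I^-2 L^2 M T^-3]
Right side: [I^-2 L^2 M T^-3]

Both sides have the same dimensions, so the equation is dimensionally consistent.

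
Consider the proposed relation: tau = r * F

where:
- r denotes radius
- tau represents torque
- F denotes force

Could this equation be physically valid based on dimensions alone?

Yes

r (radius) has dimensions [L].
tau (torque) has dimensions [L^2 M T^-2].
F (force) has dimensions [L M T^-2].

Left side: [L^2 M T^-2]
Right side: [L^2 M T^-2]

Both sides have the same dimensions, so the equation is dimensionally consistent.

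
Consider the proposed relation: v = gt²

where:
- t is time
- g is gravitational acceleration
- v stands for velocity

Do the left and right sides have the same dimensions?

No

t (time) has dimensions [T].
g (gravitational acceleration) has dimensions [L T^-2].
v (velocity) has dimensions [L T^-1].

Left side: [L T^-1]
Right side: [L]

The two sides have different dimensions, so the equation is NOT dimensionally consistent.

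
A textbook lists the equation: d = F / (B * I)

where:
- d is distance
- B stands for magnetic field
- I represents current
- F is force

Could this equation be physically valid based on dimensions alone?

Yes

d (distance) has dimensions [L].
B (magnetic field) has dimensions [I^-1 M T^-2].
I (current) has dimensions [I].
F (force) has dimensions [L M T^-2].

Left side: [L]
Right side: [L]

Both sides have the same dimensions, so the equation is dimensionally consistent.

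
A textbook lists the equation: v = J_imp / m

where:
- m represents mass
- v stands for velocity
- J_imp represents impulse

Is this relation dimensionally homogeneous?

Yes

m (mass) has dimensions [M].
v (velocity) has dimensions [L T^-1].
J_imp (impulse) has dimensions [L M T^-1].

Left side: [L T^-1]
Right side: [L T^-1]

Both sides have the same dimensions, so the equation is dimensionally consistent.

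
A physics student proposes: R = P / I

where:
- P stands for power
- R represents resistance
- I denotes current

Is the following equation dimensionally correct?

No

P (power) has dimensions [L^2 M T^-3].
R (resistance) has dimensions [I^-2 L^2 M T^-3].
I (current) has dimensions [I].

Left side: [I^-2 L^2 M T^-3]
Right side: [I^-1 L^2 M T^-3]

The two sides have different dimensions, so the equation is NOT dimensionally consistent.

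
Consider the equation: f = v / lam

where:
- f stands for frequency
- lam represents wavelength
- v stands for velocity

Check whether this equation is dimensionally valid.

Yes

f (frequency) has dimensions [T^-1].
lam (wavelength) has dimensions [L].
v (velocity) has dimensions [L T^-1].

Left side: [T^-1]
Right side: [T^-1]

Both sides have the same dimensions, so the equation is dimensionally consistent.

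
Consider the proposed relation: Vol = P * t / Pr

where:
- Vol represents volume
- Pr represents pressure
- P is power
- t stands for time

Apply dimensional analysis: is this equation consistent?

Yes

Vol (volume) has dimensions [L^3].
Pr (pressure) has dimensions [L^-1 M T^-2].
P (power) has dimensions [L^2 M T^-3].
t (time) has dimensions [T].

Left side: [L^3]
Right side: [L^3]

Both sides have the same dimensions, so the equation is dimensionally consistent.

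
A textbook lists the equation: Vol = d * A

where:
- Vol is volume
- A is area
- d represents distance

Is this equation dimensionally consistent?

Yes

Vol (volume) has dimensions [L^3].
A (area) has dimensions [L^2].
d (distance) has dimensions [L].

Left side: [L^3]
Right side: [L^3]

Both sides have the same dimensions, so the equation is dimensionally consistent.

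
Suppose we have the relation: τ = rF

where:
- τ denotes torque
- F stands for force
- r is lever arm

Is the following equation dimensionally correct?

Yes

τ (torque) has dimensions [L^2 M T^-2].
F (force) has dimensions [L M T^-2].
r (lever arm) has dimensions [L].

Left side: [L^2 M T^-2]
Right side: [L^2 M T^-2]

Both sides have the same dimensions, so the equation is dimensionally consistent.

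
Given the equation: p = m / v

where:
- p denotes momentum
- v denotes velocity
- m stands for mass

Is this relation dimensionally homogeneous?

No

p (momentum) has dimensions [L M T^-1].
v (velocity) has dimensions [L T^-1].
m (mass) has dimensions [M].

Left side: [L M T^-1]
Right side: [L^-1 M T]

The two sides have different dimensions, so the equation is NOT dimensionally consistent.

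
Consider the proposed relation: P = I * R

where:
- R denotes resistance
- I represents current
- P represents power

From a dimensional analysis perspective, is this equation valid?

No

R (resistance) has dimensions [I^-2 L^2 M T^-3].
I (current) has dimensions [I].
P (power) has dimensions [L^2 M T^-3].

Left side: [L^2 M T^-3]
Right side: [I^-1 L^2 M T^-3]

The two sides have different dimensions, so the equation is NOT dimensionally consistent.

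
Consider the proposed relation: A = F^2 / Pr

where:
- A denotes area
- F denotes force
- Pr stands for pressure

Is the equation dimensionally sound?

No

A (area) has dimensions [L^2].
F (force) has dimensions [L M T^-2].
Pr (pressure) has dimensions [L^-1 M T^-2].

Left side: [L^2]
Right side: [L^3 M T^-2]

The two sides have different dimensions, so the equation is NOT dimensionally consistent.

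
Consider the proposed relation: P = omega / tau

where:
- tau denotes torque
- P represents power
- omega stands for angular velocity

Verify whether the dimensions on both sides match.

No

tau (torque) has dimensions [L^2 M T^-2].
P (power) has dimensions [L^2 M T^-3].
omega (angular velocity) has dimensions [T^-1].

Left side: [L^2 M T^-3]
Right side: [L^-2 M^-1 T]

The two sides have different dimensions, so the equation is NOT dimensionally consistent.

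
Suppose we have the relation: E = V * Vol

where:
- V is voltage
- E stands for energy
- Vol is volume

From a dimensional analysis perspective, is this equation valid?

No

V (voltage) has dimensions [I^-1 L^2 M T^-3].
E (energy) has dimensions [L^2 M T^-2].
Vol (volume) has dimensions [L^3].

Left side: [L^2 M T^-2]
Right side: [I^-1 L^5 M T^-3]

The two sides have different dimensions, so the equation is NOT dimensionally consistent.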